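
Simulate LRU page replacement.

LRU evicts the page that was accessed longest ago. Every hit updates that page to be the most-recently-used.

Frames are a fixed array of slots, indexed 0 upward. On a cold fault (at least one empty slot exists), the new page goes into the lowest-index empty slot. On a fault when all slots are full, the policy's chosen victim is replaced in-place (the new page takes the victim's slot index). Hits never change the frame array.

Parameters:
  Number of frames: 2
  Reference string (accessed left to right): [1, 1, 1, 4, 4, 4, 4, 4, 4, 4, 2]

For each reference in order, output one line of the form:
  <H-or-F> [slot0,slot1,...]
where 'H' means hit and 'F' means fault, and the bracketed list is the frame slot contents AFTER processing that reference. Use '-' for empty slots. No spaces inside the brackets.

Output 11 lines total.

F [1,-]
H [1,-]
H [1,-]
F [1,4]
H [1,4]
H [1,4]
H [1,4]
H [1,4]
H [1,4]
H [1,4]
F [2,4]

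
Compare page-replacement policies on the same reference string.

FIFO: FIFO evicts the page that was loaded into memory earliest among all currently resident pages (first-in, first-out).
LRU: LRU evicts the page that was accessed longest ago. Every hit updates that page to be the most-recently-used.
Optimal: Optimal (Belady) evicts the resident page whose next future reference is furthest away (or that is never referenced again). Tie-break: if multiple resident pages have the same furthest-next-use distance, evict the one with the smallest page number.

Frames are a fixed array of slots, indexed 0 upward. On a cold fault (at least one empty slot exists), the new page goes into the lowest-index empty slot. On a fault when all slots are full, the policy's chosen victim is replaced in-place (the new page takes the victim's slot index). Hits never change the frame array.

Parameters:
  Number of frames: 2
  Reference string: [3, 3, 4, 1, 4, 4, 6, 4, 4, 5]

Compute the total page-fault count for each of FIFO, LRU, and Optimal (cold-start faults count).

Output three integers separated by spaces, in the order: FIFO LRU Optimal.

--- FIFO ---
  step 0: ref 3 -> FAULT, frames=[3,-] (faults so far: 1)
  step 1: ref 3 -> HIT, frames=[3,-] (faults so far: 1)
  step 2: ref 4 -> FAULT, frames=[3,4] (faults so far: 2)
  step 3: ref 1 -> FAULT, evict 3, frames=[1,4] (faults so far: 3)
  step 4: ref 4 -> HIT, frames=[1,4] (faults so far: 3)
  step 5: ref 4 -> HIT, frames=[1,4] (faults so far: 3)
  step 6: ref 6 -> FAULT, evict 4, frames=[1,6] (faults so far: 4)
  step 7: ref 4 -> FAULT, evict 1, frames=[4,6] (faults so far: 5)
  step 8: ref 4 -> HIT, frames=[4,6] (faults so far: 5)
  step 9: ref 5 -> FAULT, evict 6, frames=[4,5] (faults so far: 6)
  FIFO total faults: 6
--- LRU ---
  step 0: ref 3 -> FAULT, frames=[3,-] (faults so far: 1)
  step 1: ref 3 -> HIT, frames=[3,-] (faults so far: 1)
  step 2: ref 4 -> FAULT, frames=[3,4] (faults so far: 2)
  step 3: ref 1 -> FAULT, evict 3, frames=[1,4] (faults so far: 3)
  step 4: ref 4 -> HIT, frames=[1,4] (faults so far: 3)
  step 5: ref 4 -> HIT, frames=[1,4] (faults so far: 3)
  step 6: ref 6 -> FAULT, evict 1, frames=[6,4] (faults so far: 4)
  step 7: ref 4 -> HIT, frames=[6,4] (faults so far: 4)
  step 8: ref 4 -> HIT, frames=[6,4] (faults so far: 4)
  step 9: ref 5 -> FAULT, evict 6, frames=[5,4] (faults so far: 5)
  LRU total faults: 5
--- Optimal ---
  step 0: ref 3 -> FAULT, frames=[3,-] (faults so far: 1)
  step 1: ref 3 -> HIT, frames=[3,-] (faults so far: 1)
  step 2: ref 4 -> FAULT, frames=[3,4] (faults so far: 2)
  step 3: ref 1 -> FAULT, evict 3, frames=[1,4] (faults so far: 3)
  step 4: ref 4 -> HIT, frames=[1,4] (faults so far: 3)
  step 5: ref 4 -> HIT, frames=[1,4] (faults so far: 3)
  step 6: ref 6 -> FAULT, evict 1, frames=[6,4] (faults so far: 4)
  step 7: ref 4 -> HIT, frames=[6,4] (faults so far: 4)
  step 8: ref 4 -> HIT, frames=[6,4] (faults so far: 4)
  step 9: ref 5 -> FAULT, evict 4, frames=[6,5] (faults so far: 5)
  Optimal total faults: 5

Answer: 6 5 5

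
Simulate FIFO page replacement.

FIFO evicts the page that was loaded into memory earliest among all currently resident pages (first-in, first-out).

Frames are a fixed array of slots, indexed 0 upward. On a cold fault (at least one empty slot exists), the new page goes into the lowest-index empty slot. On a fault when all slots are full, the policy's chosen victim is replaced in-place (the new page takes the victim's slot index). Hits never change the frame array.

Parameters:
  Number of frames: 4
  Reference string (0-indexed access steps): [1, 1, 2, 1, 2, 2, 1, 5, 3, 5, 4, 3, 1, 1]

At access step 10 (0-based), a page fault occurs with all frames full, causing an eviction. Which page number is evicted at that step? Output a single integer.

Answer: 1

Derivation:
Step 0: ref 1 -> FAULT, frames=[1,-,-,-]
Step 1: ref 1 -> HIT, frames=[1,-,-,-]
Step 2: ref 2 -> FAULT, frames=[1,2,-,-]
Step 3: ref 1 -> HIT, frames=[1,2,-,-]
Step 4: ref 2 -> HIT, frames=[1,2,-,-]
Step 5: ref 2 -> HIT, frames=[1,2,-,-]
Step 6: ref 1 -> HIT, frames=[1,2,-,-]
Step 7: ref 5 -> FAULT, frames=[1,2,5,-]
Step 8: ref 3 -> FAULT, frames=[1,2,5,3]
Step 9: ref 5 -> HIT, frames=[1,2,5,3]
Step 10: ref 4 -> FAULT, evict 1, frames=[4,2,5,3]
At step 10: evicted page 1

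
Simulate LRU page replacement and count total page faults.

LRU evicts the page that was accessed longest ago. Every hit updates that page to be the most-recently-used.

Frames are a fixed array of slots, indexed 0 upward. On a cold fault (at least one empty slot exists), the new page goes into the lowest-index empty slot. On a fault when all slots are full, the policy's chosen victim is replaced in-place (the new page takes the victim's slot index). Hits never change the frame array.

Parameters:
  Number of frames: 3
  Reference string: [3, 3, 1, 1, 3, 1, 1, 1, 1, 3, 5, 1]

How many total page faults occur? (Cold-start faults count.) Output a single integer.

Step 0: ref 3 → FAULT, frames=[3,-,-]
Step 1: ref 3 → HIT, frames=[3,-,-]
Step 2: ref 1 → FAULT, frames=[3,1,-]
Step 3: ref 1 → HIT, frames=[3,1,-]
Step 4: ref 3 → HIT, frames=[3,1,-]
Step 5: ref 1 → HIT, frames=[3,1,-]
Step 6: ref 1 → HIT, frames=[3,1,-]
Step 7: ref 1 → HIT, frames=[3,1,-]
Step 8: ref 1 → HIT, frames=[3,1,-]
Step 9: ref 3 → HIT, frames=[3,1,-]
Step 10: ref 5 → FAULT, frames=[3,1,5]
Step 11: ref 1 → HIT, frames=[3,1,5]
Total faults: 3

Answer: 3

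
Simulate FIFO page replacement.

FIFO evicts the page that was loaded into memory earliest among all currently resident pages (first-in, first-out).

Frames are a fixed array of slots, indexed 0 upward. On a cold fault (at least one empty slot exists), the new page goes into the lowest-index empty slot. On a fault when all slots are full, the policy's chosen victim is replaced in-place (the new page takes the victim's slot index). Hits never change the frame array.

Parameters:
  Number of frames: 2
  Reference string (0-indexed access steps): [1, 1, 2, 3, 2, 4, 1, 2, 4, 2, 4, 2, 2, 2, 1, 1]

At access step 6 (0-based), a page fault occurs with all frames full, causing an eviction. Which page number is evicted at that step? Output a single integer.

Answer: 3

Derivation:
Step 0: ref 1 -> FAULT, frames=[1,-]
Step 1: ref 1 -> HIT, frames=[1,-]
Step 2: ref 2 -> FAULT, frames=[1,2]
Step 3: ref 3 -> FAULT, evict 1, frames=[3,2]
Step 4: ref 2 -> HIT, frames=[3,2]
Step 5: ref 4 -> FAULT, evict 2, frames=[3,4]
Step 6: ref 1 -> FAULT, evict 3, frames=[1,4]
At step 6: evicted page 3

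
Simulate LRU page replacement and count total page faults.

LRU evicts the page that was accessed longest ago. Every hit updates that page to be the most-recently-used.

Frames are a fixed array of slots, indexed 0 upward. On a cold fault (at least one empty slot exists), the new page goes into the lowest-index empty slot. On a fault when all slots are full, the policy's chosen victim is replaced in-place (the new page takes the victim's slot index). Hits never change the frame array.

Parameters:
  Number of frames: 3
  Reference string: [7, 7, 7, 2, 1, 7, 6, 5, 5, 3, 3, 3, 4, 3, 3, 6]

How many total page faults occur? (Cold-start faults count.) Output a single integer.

Step 0: ref 7 → FAULT, frames=[7,-,-]
Step 1: ref 7 → HIT, frames=[7,-,-]
Step 2: ref 7 → HIT, frames=[7,-,-]
Step 3: ref 2 → FAULT, frames=[7,2,-]
Step 4: ref 1 → FAULT, frames=[7,2,1]
Step 5: ref 7 → HIT, frames=[7,2,1]
Step 6: ref 6 → FAULT (evict 2), frames=[7,6,1]
Step 7: ref 5 → FAULT (evict 1), frames=[7,6,5]
Step 8: ref 5 → HIT, frames=[7,6,5]
Step 9: ref 3 → FAULT (evict 7), frames=[3,6,5]
Step 10: ref 3 → HIT, frames=[3,6,5]
Step 11: ref 3 → HIT, frames=[3,6,5]
Step 12: ref 4 → FAULT (evict 6), frames=[3,4,5]
Step 13: ref 3 → HIT, frames=[3,4,5]
Step 14: ref 3 → HIT, frames=[3,4,5]
Step 15: ref 6 → FAULT (evict 5), frames=[3,4,6]
Total faults: 8

Answer: 8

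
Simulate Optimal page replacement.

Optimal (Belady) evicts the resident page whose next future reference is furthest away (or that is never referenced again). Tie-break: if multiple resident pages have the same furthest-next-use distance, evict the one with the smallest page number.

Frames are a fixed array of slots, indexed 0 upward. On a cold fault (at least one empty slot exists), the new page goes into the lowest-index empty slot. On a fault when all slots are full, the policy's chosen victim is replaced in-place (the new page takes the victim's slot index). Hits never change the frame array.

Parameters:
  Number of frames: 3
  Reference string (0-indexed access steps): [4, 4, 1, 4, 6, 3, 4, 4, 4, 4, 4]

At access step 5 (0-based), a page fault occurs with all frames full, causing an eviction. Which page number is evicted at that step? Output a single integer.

Step 0: ref 4 -> FAULT, frames=[4,-,-]
Step 1: ref 4 -> HIT, frames=[4,-,-]
Step 2: ref 1 -> FAULT, frames=[4,1,-]
Step 3: ref 4 -> HIT, frames=[4,1,-]
Step 4: ref 6 -> FAULT, frames=[4,1,6]
Step 5: ref 3 -> FAULT, evict 1, frames=[4,3,6]
At step 5: evicted page 1

Answer: 1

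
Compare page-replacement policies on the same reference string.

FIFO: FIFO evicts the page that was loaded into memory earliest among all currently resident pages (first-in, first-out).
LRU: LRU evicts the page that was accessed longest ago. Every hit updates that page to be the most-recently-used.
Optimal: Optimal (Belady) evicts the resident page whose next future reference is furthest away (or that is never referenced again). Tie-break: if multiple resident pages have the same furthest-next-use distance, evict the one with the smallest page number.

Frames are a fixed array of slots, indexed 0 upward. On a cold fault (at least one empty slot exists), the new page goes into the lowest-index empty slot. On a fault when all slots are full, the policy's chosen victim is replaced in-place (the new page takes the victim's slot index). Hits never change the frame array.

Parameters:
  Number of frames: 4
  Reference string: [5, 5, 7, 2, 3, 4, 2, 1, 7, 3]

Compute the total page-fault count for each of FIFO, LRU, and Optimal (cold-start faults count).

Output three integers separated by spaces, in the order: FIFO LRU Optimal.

Answer: 7 8 6

Derivation:
--- FIFO ---
  step 0: ref 5 -> FAULT, frames=[5,-,-,-] (faults so far: 1)
  step 1: ref 5 -> HIT, frames=[5,-,-,-] (faults so far: 1)
  step 2: ref 7 -> FAULT, frames=[5,7,-,-] (faults so far: 2)
  step 3: ref 2 -> FAULT, frames=[5,7,2,-] (faults so far: 3)
  step 4: ref 3 -> FAULT, frames=[5,7,2,3] (faults so far: 4)
  step 5: ref 4 -> FAULT, evict 5, frames=[4,7,2,3] (faults so far: 5)
  step 6: ref 2 -> HIT, frames=[4,7,2,3] (faults so far: 5)
  step 7: ref 1 -> FAULT, evict 7, frames=[4,1,2,3] (faults so far: 6)
  step 8: ref 7 -> FAULT, evict 2, frames=[4,1,7,3] (faults so far: 7)
  step 9: ref 3 -> HIT, frames=[4,1,7,3] (faults so far: 7)
  FIFO total faults: 7
--- LRU ---
  step 0: ref 5 -> FAULT, frames=[5,-,-,-] (faults so far: 1)
  step 1: ref 5 -> HIT, frames=[5,-,-,-] (faults so far: 1)
  step 2: ref 7 -> FAULT, frames=[5,7,-,-] (faults so far: 2)
  step 3: ref 2 -> FAULT, frames=[5,7,2,-] (faults so far: 3)
  step 4: ref 3 -> FAULT, frames=[5,7,2,3] (faults so far: 4)
  step 5: ref 4 -> FAULT, evict 5, frames=[4,7,2,3] (faults so far: 5)
  step 6: ref 2 -> HIT, frames=[4,7,2,3] (faults so far: 5)
  step 7: ref 1 -> FAULT, evict 7, frames=[4,1,2,3] (faults so far: 6)
  step 8: ref 7 -> FAULT, evict 3, frames=[4,1,2,7] (faults so far: 7)
  step 9: ref 3 -> FAULT, evict 4, frames=[3,1,2,7] (faults so far: 8)
  LRU total faults: 8
--- Optimal ---
  step 0: ref 5 -> FAULT, frames=[5,-,-,-] (faults so far: 1)
  step 1: ref 5 -> HIT, frames=[5,-,-,-] (faults so far: 1)
  step 2: ref 7 -> FAULT, frames=[5,7,-,-] (faults so far: 2)
  step 3: ref 2 -> FAULT, frames=[5,7,2,-] (faults so far: 3)
  step 4: ref 3 -> FAULT, frames=[5,7,2,3] (faults so far: 4)
  step 5: ref 4 -> FAULT, evict 5, frames=[4,7,2,3] (faults so far: 5)
  step 6: ref 2 -> HIT, frames=[4,7,2,3] (faults so far: 5)
  step 7: ref 1 -> FAULT, evict 2, frames=[4,7,1,3] (faults so far: 6)
  step 8: ref 7 -> HIT, frames=[4,7,1,3] (faults so far: 6)
  step 9: ref 3 -> HIT, frames=[4,7,1,3] (faults so far: 6)
  Optimal total faults: 6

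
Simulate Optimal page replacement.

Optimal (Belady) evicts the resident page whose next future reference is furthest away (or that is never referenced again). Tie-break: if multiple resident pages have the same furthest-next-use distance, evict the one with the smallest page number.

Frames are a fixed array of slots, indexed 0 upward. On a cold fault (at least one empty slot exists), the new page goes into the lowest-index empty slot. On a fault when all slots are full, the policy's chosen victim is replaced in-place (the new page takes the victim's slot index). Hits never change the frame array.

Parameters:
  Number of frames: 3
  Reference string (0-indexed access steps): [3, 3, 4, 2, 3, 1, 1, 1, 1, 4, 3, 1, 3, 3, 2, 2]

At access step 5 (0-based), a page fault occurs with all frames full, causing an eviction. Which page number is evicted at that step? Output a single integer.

Step 0: ref 3 -> FAULT, frames=[3,-,-]
Step 1: ref 3 -> HIT, frames=[3,-,-]
Step 2: ref 4 -> FAULT, frames=[3,4,-]
Step 3: ref 2 -> FAULT, frames=[3,4,2]
Step 4: ref 3 -> HIT, frames=[3,4,2]
Step 5: ref 1 -> FAULT, evict 2, frames=[3,4,1]
At step 5: evicted page 2

Answer: 2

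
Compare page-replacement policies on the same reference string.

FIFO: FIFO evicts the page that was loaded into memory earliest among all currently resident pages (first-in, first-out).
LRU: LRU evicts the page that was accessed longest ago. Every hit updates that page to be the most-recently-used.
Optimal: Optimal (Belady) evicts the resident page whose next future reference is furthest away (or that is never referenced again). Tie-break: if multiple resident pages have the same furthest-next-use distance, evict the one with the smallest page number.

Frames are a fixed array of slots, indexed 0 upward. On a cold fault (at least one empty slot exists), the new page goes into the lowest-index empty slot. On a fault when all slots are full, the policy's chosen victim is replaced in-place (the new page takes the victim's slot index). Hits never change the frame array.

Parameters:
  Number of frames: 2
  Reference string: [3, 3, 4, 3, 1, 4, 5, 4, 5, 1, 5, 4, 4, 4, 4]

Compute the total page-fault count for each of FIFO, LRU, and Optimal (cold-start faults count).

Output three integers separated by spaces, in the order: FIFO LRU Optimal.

Answer: 8 7 6

Derivation:
--- FIFO ---
  step 0: ref 3 -> FAULT, frames=[3,-] (faults so far: 1)
  step 1: ref 3 -> HIT, frames=[3,-] (faults so far: 1)
  step 2: ref 4 -> FAULT, frames=[3,4] (faults so far: 2)
  step 3: ref 3 -> HIT, frames=[3,4] (faults so far: 2)
  step 4: ref 1 -> FAULT, evict 3, frames=[1,4] (faults so far: 3)
  step 5: ref 4 -> HIT, frames=[1,4] (faults so far: 3)
  step 6: ref 5 -> FAULT, evict 4, frames=[1,5] (faults so far: 4)
  step 7: ref 4 -> FAULT, evict 1, frames=[4,5] (faults so far: 5)
  step 8: ref 5 -> HIT, frames=[4,5] (faults so far: 5)
  step 9: ref 1 -> FAULT, evict 5, frames=[4,1] (faults so far: 6)
  step 10: ref 5 -> FAULT, evict 4, frames=[5,1] (faults so far: 7)
  step 11: ref 4 -> FAULT, evict 1, frames=[5,4] (faults so far: 8)
  step 12: ref 4 -> HIT, frames=[5,4] (faults so far: 8)
  step 13: ref 4 -> HIT, frames=[5,4] (faults so far: 8)
  step 14: ref 4 -> HIT, frames=[5,4] (faults so far: 8)
  FIFO total faults: 8
--- LRU ---
  step 0: ref 3 -> FAULT, frames=[3,-] (faults so far: 1)
  step 1: ref 3 -> HIT, frames=[3,-] (faults so far: 1)
  step 2: ref 4 -> FAULT, frames=[3,4] (faults so far: 2)
  step 3: ref 3 -> HIT, frames=[3,4] (faults so far: 2)
  step 4: ref 1 -> FAULT, evict 4, frames=[3,1] (faults so far: 3)
  step 5: ref 4 -> FAULT, evict 3, frames=[4,1] (faults so far: 4)
  step 6: ref 5 -> FAULT, evict 1, frames=[4,5] (faults so far: 5)
  step 7: ref 4 -> HIT, frames=[4,5] (faults so far: 5)
  step 8: ref 5 -> HIT, frames=[4,5] (faults so far: 5)
  step 9: ref 1 -> FAULT, evict 4, frames=[1,5] (faults so far: 6)
  step 10: ref 5 -> HIT, frames=[1,5] (faults so far: 6)
  step 11: ref 4 -> FAULT, evict 1, frames=[4,5] (faults so far: 7)
  step 12: ref 4 -> HIT, frames=[4,5] (faults so far: 7)
  step 13: ref 4 -> HIT, frames=[4,5] (faults so far: 7)
  step 14: ref 4 -> HIT, frames=[4,5] (faults so far: 7)
  LRU total faults: 7
--- Optimal ---
  step 0: ref 3 -> FAULT, frames=[3,-] (faults so far: 1)
  step 1: ref 3 -> HIT, frames=[3,-] (faults so far: 1)
  step 2: ref 4 -> FAULT, frames=[3,4] (faults so far: 2)
  step 3: ref 3 -> HIT, frames=[3,4] (faults so far: 2)
  step 4: ref 1 -> FAULT, evict 3, frames=[1,4] (faults so far: 3)
  step 5: ref 4 -> HIT, frames=[1,4] (faults so far: 3)
  step 6: ref 5 -> FAULT, evict 1, frames=[5,4] (faults so far: 4)
  step 7: ref 4 -> HIT, frames=[5,4] (faults so far: 4)
  step 8: ref 5 -> HIT, frames=[5,4] (faults so far: 4)
  step 9: ref 1 -> FAULT, evict 4, frames=[5,1] (faults so far: 5)
  step 10: ref 5 -> HIT, frames=[5,1] (faults so far: 5)
  step 11: ref 4 -> FAULT, evict 1, frames=[5,4] (faults so far: 6)
  step 12: ref 4 -> HIT, frames=[5,4] (faults so far: 6)
  step 13: ref 4 -> HIT, frames=[5,4] (faults so far: 6)
  step 14: ref 4 -> HIT, frames=[5,4] (faults so far: 6)
  Optimal total faults: 6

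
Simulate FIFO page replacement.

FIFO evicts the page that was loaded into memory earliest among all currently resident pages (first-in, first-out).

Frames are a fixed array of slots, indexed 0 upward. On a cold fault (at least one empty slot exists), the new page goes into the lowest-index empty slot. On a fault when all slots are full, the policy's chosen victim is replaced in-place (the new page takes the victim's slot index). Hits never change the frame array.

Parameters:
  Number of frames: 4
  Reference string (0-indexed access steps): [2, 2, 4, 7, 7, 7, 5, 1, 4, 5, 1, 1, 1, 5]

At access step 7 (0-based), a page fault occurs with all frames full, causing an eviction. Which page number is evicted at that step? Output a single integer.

Answer: 2

Derivation:
Step 0: ref 2 -> FAULT, frames=[2,-,-,-]
Step 1: ref 2 -> HIT, frames=[2,-,-,-]
Step 2: ref 4 -> FAULT, frames=[2,4,-,-]
Step 3: ref 7 -> FAULT, frames=[2,4,7,-]
Step 4: ref 7 -> HIT, frames=[2,4,7,-]
Step 5: ref 7 -> HIT, frames=[2,4,7,-]
Step 6: ref 5 -> FAULT, frames=[2,4,7,5]
Step 7: ref 1 -> FAULT, evict 2, frames=[1,4,7,5]
At step 7: evicted page 2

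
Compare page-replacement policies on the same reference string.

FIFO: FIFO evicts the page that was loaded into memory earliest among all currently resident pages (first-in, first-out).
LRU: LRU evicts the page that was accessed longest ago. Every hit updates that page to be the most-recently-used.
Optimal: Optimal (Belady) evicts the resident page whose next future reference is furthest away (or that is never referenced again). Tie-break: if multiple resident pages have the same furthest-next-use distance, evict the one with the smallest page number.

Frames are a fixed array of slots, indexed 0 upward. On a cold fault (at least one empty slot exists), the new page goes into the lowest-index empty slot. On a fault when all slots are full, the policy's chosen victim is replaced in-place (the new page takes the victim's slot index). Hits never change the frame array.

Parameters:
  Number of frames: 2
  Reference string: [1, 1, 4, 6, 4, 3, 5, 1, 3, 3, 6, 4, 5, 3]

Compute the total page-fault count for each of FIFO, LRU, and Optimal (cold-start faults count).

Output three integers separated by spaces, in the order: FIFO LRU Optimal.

--- FIFO ---
  step 0: ref 1 -> FAULT, frames=[1,-] (faults so far: 1)
  step 1: ref 1 -> HIT, frames=[1,-] (faults so far: 1)
  step 2: ref 4 -> FAULT, frames=[1,4] (faults so far: 2)
  step 3: ref 6 -> FAULT, evict 1, frames=[6,4] (faults so far: 3)
  step 4: ref 4 -> HIT, frames=[6,4] (faults so far: 3)
  step 5: ref 3 -> FAULT, evict 4, frames=[6,3] (faults so far: 4)
  step 6: ref 5 -> FAULT, evict 6, frames=[5,3] (faults so far: 5)
  step 7: ref 1 -> FAULT, evict 3, frames=[5,1] (faults so far: 6)
  step 8: ref 3 -> FAULT, evict 5, frames=[3,1] (faults so far: 7)
  step 9: ref 3 -> HIT, frames=[3,1] (faults so far: 7)
  step 10: ref 6 -> FAULT, evict 1, frames=[3,6] (faults so far: 8)
  step 11: ref 4 -> FAULT, evict 3, frames=[4,6] (faults so far: 9)
  step 12: ref 5 -> FAULT, evict 6, frames=[4,5] (faults so far: 10)
  step 13: ref 3 -> FAULT, evict 4, frames=[3,5] (faults so far: 11)
  FIFO total faults: 11
--- LRU ---
  step 0: ref 1 -> FAULT, frames=[1,-] (faults so far: 1)
  step 1: ref 1 -> HIT, frames=[1,-] (faults so far: 1)
  step 2: ref 4 -> FAULT, frames=[1,4] (faults so far: 2)
  step 3: ref 6 -> FAULT, evict 1, frames=[6,4] (faults so far: 3)
  step 4: ref 4 -> HIT, frames=[6,4] (faults so far: 3)
  step 5: ref 3 -> FAULT, evict 6, frames=[3,4] (faults so far: 4)
  step 6: ref 5 -> FAULT, evict 4, frames=[3,5] (faults so far: 5)
  step 7: ref 1 -> FAULT, evict 3, frames=[1,5] (faults so far: 6)
  step 8: ref 3 -> FAULT, evict 5, frames=[1,3] (faults so far: 7)
  step 9: ref 3 -> HIT, frames=[1,3] (faults so far: 7)
  step 10: ref 6 -> FAULT, evict 1, frames=[6,3] (faults so far: 8)
  step 11: ref 4 -> FAULT, evict 3, frames=[6,4] (faults so far: 9)
  step 12: ref 5 -> FAULT, evict 6, frames=[5,4] (faults so far: 10)
  step 13: ref 3 -> FAULT, evict 4, frames=[5,3] (faults so far: 11)
  LRU total faults: 11
--- Optimal ---
  step 0: ref 1 -> FAULT, frames=[1,-] (faults so far: 1)
  step 1: ref 1 -> HIT, frames=[1,-] (faults so far: 1)
  step 2: ref 4 -> FAULT, frames=[1,4] (faults so far: 2)
  step 3: ref 6 -> FAULT, evict 1, frames=[6,4] (faults so far: 3)
  step 4: ref 4 -> HIT, frames=[6,4] (faults so far: 3)
  step 5: ref 3 -> FAULT, evict 4, frames=[6,3] (faults so far: 4)
  step 6: ref 5 -> FAULT, evict 6, frames=[5,3] (faults so far: 5)
  step 7: ref 1 -> FAULT, evict 5, frames=[1,3] (faults so far: 6)
  step 8: ref 3 -> HIT, frames=[1,3] (faults so far: 6)
  step 9: ref 3 -> HIT, frames=[1,3] (faults so far: 6)
  step 10: ref 6 -> FAULT, evict 1, frames=[6,3] (faults so far: 7)
  step 11: ref 4 -> FAULT, evict 6, frames=[4,3] (faults so far: 8)
  step 12: ref 5 -> FAULT, evict 4, frames=[5,3] (faults so far: 9)
  step 13: ref 3 -> HIT, frames=[5,3] (faults so far: 9)
  Optimal total faults: 9

Answer: 11 11 9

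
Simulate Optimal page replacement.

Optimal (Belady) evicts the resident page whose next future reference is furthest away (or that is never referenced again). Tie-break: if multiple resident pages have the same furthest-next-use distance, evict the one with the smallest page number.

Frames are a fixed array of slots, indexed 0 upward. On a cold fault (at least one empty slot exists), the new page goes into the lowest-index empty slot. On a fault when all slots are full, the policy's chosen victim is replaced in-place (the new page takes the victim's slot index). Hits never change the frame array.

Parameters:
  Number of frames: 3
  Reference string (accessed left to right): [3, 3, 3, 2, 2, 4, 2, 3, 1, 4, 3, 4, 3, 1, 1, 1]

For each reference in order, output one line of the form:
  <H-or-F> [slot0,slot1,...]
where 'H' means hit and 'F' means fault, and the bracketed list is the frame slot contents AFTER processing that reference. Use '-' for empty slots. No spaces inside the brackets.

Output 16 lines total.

F [3,-,-]
H [3,-,-]
H [3,-,-]
F [3,2,-]
H [3,2,-]
F [3,2,4]
H [3,2,4]
H [3,2,4]
F [3,1,4]
H [3,1,4]
H [3,1,4]
H [3,1,4]
H [3,1,4]
H [3,1,4]
H [3,1,4]
H [3,1,4]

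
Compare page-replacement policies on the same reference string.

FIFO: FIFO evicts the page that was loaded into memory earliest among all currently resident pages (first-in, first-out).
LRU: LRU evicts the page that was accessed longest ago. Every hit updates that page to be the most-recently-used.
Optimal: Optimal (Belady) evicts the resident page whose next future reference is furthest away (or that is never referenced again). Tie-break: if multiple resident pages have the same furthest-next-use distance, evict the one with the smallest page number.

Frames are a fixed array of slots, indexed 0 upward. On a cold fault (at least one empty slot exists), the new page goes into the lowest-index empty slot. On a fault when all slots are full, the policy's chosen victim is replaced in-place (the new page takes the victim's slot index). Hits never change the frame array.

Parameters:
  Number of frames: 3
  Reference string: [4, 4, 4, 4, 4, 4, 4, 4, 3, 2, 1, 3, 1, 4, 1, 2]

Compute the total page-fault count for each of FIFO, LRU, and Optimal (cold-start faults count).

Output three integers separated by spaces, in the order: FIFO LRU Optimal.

--- FIFO ---
  step 0: ref 4 -> FAULT, frames=[4,-,-] (faults so far: 1)
  step 1: ref 4 -> HIT, frames=[4,-,-] (faults so far: 1)
  step 2: ref 4 -> HIT, frames=[4,-,-] (faults so far: 1)
  step 3: ref 4 -> HIT, frames=[4,-,-] (faults so far: 1)
  step 4: ref 4 -> HIT, frames=[4,-,-] (faults so far: 1)
  step 5: ref 4 -> HIT, frames=[4,-,-] (faults so far: 1)
  step 6: ref 4 -> HIT, frames=[4,-,-] (faults so far: 1)
  step 7: ref 4 -> HIT, frames=[4,-,-] (faults so far: 1)
  step 8: ref 3 -> FAULT, frames=[4,3,-] (faults so far: 2)
  step 9: ref 2 -> FAULT, frames=[4,3,2] (faults so far: 3)
  step 10: ref 1 -> FAULT, evict 4, frames=[1,3,2] (faults so far: 4)
  step 11: ref 3 -> HIT, frames=[1,3,2] (faults so far: 4)
  step 12: ref 1 -> HIT, frames=[1,3,2] (faults so far: 4)
  step 13: ref 4 -> FAULT, evict 3, frames=[1,4,2] (faults so far: 5)
  step 14: ref 1 -> HIT, frames=[1,4,2] (faults so far: 5)
  step 15: ref 2 -> HIT, frames=[1,4,2] (faults so far: 5)
  FIFO total faults: 5
--- LRU ---
  step 0: ref 4 -> FAULT, frames=[4,-,-] (faults so far: 1)
  step 1: ref 4 -> HIT, frames=[4,-,-] (faults so far: 1)
  step 2: ref 4 -> HIT, frames=[4,-,-] (faults so far: 1)
  step 3: ref 4 -> HIT, frames=[4,-,-] (faults so far: 1)
  step 4: ref 4 -> HIT, frames=[4,-,-] (faults so far: 1)
  step 5: ref 4 -> HIT, frames=[4,-,-] (faults so far: 1)
  step 6: ref 4 -> HIT, frames=[4,-,-] (faults so far: 1)
  step 7: ref 4 -> HIT, frames=[4,-,-] (faults so far: 1)
  step 8: ref 3 -> FAULT, frames=[4,3,-] (faults so far: 2)
  step 9: ref 2 -> FAULT, frames=[4,3,2] (faults so far: 3)
  step 10: ref 1 -> FAULT, evict 4, frames=[1,3,2] (faults so far: 4)
  step 11: ref 3 -> HIT, frames=[1,3,2] (faults so far: 4)
  step 12: ref 1 -> HIT, frames=[1,3,2] (faults so far: 4)
  step 13: ref 4 -> FAULT, evict 2, frames=[1,3,4] (faults so far: 5)
  step 14: ref 1 -> HIT, frames=[1,3,4] (faults so far: 5)
  step 15: ref 2 -> FAULT, evict 3, frames=[1,2,4] (faults so far: 6)
  LRU total faults: 6
--- Optimal ---
  step 0: ref 4 -> FAULT, frames=[4,-,-] (faults so far: 1)
  step 1: ref 4 -> HIT, frames=[4,-,-] (faults so far: 1)
  step 2: ref 4 -> HIT, frames=[4,-,-] (faults so far: 1)
  step 3: ref 4 -> HIT, frames=[4,-,-] (faults so far: 1)
  step 4: ref 4 -> HIT, frames=[4,-,-] (faults so far: 1)
  step 5: ref 4 -> HIT, frames=[4,-,-] (faults so far: 1)
  step 6: ref 4 -> HIT, frames=[4,-,-] (faults so far: 1)
  step 7: ref 4 -> HIT, frames=[4,-,-] (faults so far: 1)
  step 8: ref 3 -> FAULT, frames=[4,3,-] (faults so far: 2)
  step 9: ref 2 -> FAULT, frames=[4,3,2] (faults so far: 3)
  step 10: ref 1 -> FAULT, evict 2, frames=[4,3,1] (faults so far: 4)
  step 11: ref 3 -> HIT, frames=[4,3,1] (faults so far: 4)
  step 12: ref 1 -> HIT, frames=[4,3,1] (faults so far: 4)
  step 13: ref 4 -> HIT, frames=[4,3,1] (faults so far: 4)
  step 14: ref 1 -> HIT, frames=[4,3,1] (faults so far: 4)
  step 15: ref 2 -> FAULT, evict 1, frames=[4,3,2] (faults so far: 5)
  Optimal total faults: 5

Answer: 5 6 5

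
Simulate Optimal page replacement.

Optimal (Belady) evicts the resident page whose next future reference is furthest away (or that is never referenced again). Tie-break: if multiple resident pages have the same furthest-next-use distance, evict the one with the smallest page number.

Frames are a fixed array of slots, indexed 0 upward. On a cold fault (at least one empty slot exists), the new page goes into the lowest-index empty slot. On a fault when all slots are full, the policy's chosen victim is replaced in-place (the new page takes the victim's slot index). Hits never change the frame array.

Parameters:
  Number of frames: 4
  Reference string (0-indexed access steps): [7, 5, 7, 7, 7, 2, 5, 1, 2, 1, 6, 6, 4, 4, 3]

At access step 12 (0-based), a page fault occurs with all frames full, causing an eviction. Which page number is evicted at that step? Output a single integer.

Answer: 2

Derivation:
Step 0: ref 7 -> FAULT, frames=[7,-,-,-]
Step 1: ref 5 -> FAULT, frames=[7,5,-,-]
Step 2: ref 7 -> HIT, frames=[7,5,-,-]
Step 3: ref 7 -> HIT, frames=[7,5,-,-]
Step 4: ref 7 -> HIT, frames=[7,5,-,-]
Step 5: ref 2 -> FAULT, frames=[7,5,2,-]
Step 6: ref 5 -> HIT, frames=[7,5,2,-]
Step 7: ref 1 -> FAULT, frames=[7,5,2,1]
Step 8: ref 2 -> HIT, frames=[7,5,2,1]
Step 9: ref 1 -> HIT, frames=[7,5,2,1]
Step 10: ref 6 -> FAULT, evict 1, frames=[7,5,2,6]
Step 11: ref 6 -> HIT, frames=[7,5,2,6]
Step 12: ref 4 -> FAULT, evict 2, frames=[7,5,4,6]
At step 12: evicted page 2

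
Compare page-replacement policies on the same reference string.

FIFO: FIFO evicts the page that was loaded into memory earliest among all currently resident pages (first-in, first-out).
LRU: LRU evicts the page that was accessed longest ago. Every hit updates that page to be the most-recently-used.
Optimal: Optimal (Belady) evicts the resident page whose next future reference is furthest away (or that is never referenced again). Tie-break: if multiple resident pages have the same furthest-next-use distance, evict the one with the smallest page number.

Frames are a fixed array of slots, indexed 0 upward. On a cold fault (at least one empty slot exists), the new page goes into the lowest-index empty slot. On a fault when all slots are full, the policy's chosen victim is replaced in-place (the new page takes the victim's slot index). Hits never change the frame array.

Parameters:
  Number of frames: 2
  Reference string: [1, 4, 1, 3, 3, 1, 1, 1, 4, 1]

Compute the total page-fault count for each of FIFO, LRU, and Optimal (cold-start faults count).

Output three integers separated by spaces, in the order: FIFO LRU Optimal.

--- FIFO ---
  step 0: ref 1 -> FAULT, frames=[1,-] (faults so far: 1)
  step 1: ref 4 -> FAULT, frames=[1,4] (faults so far: 2)
  step 2: ref 1 -> HIT, frames=[1,4] (faults so far: 2)
  step 3: ref 3 -> FAULT, evict 1, frames=[3,4] (faults so far: 3)
  step 4: ref 3 -> HIT, frames=[3,4] (faults so far: 3)
  step 5: ref 1 -> FAULT, evict 4, frames=[3,1] (faults so far: 4)
  step 6: ref 1 -> HIT, frames=[3,1] (faults so far: 4)
  step 7: ref 1 -> HIT, frames=[3,1] (faults so far: 4)
  step 8: ref 4 -> FAULT, evict 3, frames=[4,1] (faults so far: 5)
  step 9: ref 1 -> HIT, frames=[4,1] (faults so far: 5)
  FIFO total faults: 5
--- LRU ---
  step 0: ref 1 -> FAULT, frames=[1,-] (faults so far: 1)
  step 1: ref 4 -> FAULT, frames=[1,4] (faults so far: 2)
  step 2: ref 1 -> HIT, frames=[1,4] (faults so far: 2)
  step 3: ref 3 -> FAULT, evict 4, frames=[1,3] (faults so far: 3)
  step 4: ref 3 -> HIT, frames=[1,3] (faults so far: 3)
  step 5: ref 1 -> HIT, frames=[1,3] (faults so far: 3)
  step 6: ref 1 -> HIT, frames=[1,3] (faults so far: 3)
  step 7: ref 1 -> HIT, frames=[1,3] (faults so far: 3)
  step 8: ref 4 -> FAULT, evict 3, frames=[1,4] (faults so far: 4)
  step 9: ref 1 -> HIT, frames=[1,4] (faults so far: 4)
  LRU total faults: 4
--- Optimal ---
  step 0: ref 1 -> FAULT, frames=[1,-] (faults so far: 1)
  step 1: ref 4 -> FAULT, frames=[1,4] (faults so far: 2)
  step 2: ref 1 -> HIT, frames=[1,4] (faults so far: 2)
  step 3: ref 3 -> FAULT, evict 4, frames=[1,3] (faults so far: 3)
  step 4: ref 3 -> HIT, frames=[1,3] (faults so far: 3)
  step 5: ref 1 -> HIT, frames=[1,3] (faults so far: 3)
  step 6: ref 1 -> HIT, frames=[1,3] (faults so far: 3)
  step 7: ref 1 -> HIT, frames=[1,3] (faults so far: 3)
  step 8: ref 4 -> FAULT, evict 3, frames=[1,4] (faults so far: 4)
  step 9: ref 1 -> HIT, frames=[1,4] (faults so far: 4)
  Optimal total faults: 4

Answer: 5 4 4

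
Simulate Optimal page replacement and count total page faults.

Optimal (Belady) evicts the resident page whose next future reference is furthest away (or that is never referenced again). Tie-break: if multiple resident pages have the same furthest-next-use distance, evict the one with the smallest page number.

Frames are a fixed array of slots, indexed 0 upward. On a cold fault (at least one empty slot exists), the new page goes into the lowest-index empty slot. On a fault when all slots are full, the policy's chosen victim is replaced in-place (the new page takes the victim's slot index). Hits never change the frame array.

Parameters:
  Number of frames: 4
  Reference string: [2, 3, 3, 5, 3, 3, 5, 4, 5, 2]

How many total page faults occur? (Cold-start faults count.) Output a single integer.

Step 0: ref 2 → FAULT, frames=[2,-,-,-]
Step 1: ref 3 → FAULT, frames=[2,3,-,-]
Step 2: ref 3 → HIT, frames=[2,3,-,-]
Step 3: ref 5 → FAULT, frames=[2,3,5,-]
Step 4: ref 3 → HIT, frames=[2,3,5,-]
Step 5: ref 3 → HIT, frames=[2,3,5,-]
Step 6: ref 5 → HIT, frames=[2,3,5,-]
Step 7: ref 4 → FAULT, frames=[2,3,5,4]
Step 8: ref 5 → HIT, frames=[2,3,5,4]
Step 9: ref 2 → HIT, frames=[2,3,5,4]
Total faults: 4

Answer: 4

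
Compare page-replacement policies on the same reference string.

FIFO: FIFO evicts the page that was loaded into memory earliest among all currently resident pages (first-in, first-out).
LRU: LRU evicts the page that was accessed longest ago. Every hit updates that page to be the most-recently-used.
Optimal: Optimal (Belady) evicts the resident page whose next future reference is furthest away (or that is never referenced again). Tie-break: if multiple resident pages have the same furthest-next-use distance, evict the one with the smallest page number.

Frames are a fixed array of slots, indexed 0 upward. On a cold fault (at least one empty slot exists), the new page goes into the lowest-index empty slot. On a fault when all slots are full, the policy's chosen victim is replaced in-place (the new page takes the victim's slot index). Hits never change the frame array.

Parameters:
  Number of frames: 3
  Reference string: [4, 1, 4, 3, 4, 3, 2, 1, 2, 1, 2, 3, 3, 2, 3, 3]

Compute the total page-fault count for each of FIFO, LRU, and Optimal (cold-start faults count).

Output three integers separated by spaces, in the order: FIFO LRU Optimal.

--- FIFO ---
  step 0: ref 4 -> FAULT, frames=[4,-,-] (faults so far: 1)
  step 1: ref 1 -> FAULT, frames=[4,1,-] (faults so far: 2)
  step 2: ref 4 -> HIT, frames=[4,1,-] (faults so far: 2)
  step 3: ref 3 -> FAULT, frames=[4,1,3] (faults so far: 3)
  step 4: ref 4 -> HIT, frames=[4,1,3] (faults so far: 3)
  step 5: ref 3 -> HIT, frames=[4,1,3] (faults so far: 3)
  step 6: ref 2 -> FAULT, evict 4, frames=[2,1,3] (faults so far: 4)
  step 7: ref 1 -> HIT, frames=[2,1,3] (faults so far: 4)
  step 8: ref 2 -> HIT, frames=[2,1,3] (faults so far: 4)
  step 9: ref 1 -> HIT, frames=[2,1,3] (faults so far: 4)
  step 10: ref 2 -> HIT, frames=[2,1,3] (faults so far: 4)
  step 11: ref 3 -> HIT, frames=[2,1,3] (faults so far: 4)
  step 12: ref 3 -> HIT, frames=[2,1,3] (faults so far: 4)
  step 13: ref 2 -> HIT, frames=[2,1,3] (faults so far: 4)
  step 14: ref 3 -> HIT, frames=[2,1,3] (faults so far: 4)
  step 15: ref 3 -> HIT, frames=[2,1,3] (faults so far: 4)
  FIFO total faults: 4
--- LRU ---
  step 0: ref 4 -> FAULT, frames=[4,-,-] (faults so far: 1)
  step 1: ref 1 -> FAULT, frames=[4,1,-] (faults so far: 2)
  step 2: ref 4 -> HIT, frames=[4,1,-] (faults so far: 2)
  step 3: ref 3 -> FAULT, frames=[4,1,3] (faults so far: 3)
  step 4: ref 4 -> HIT, frames=[4,1,3] (faults so far: 3)
  step 5: ref 3 -> HIT, frames=[4,1,3] (faults so far: 3)
  step 6: ref 2 -> FAULT, evict 1, frames=[4,2,3] (faults so far: 4)
  step 7: ref 1 -> FAULT, evict 4, frames=[1,2,3] (faults so far: 5)
  step 8: ref 2 -> HIT, frames=[1,2,3] (faults so far: 5)
  step 9: ref 1 -> HIT, frames=[1,2,3] (faults so far: 5)
  step 10: ref 2 -> HIT, frames=[1,2,3] (faults so far: 5)
  step 11: ref 3 -> HIT, frames=[1,2,3] (faults so far: 5)
  step 12: ref 3 -> HIT, frames=[1,2,3] (faults so far: 5)
  step 13: ref 2 -> HIT, frames=[1,2,3] (faults so far: 5)
  step 14: ref 3 -> HIT, frames=[1,2,3] (faults so far: 5)
  step 15: ref 3 -> HIT, frames=[1,2,3] (faults so far: 5)
  LRU total faults: 5
--- Optimal ---
  step 0: ref 4 -> FAULT, frames=[4,-,-] (faults so far: 1)
  step 1: ref 1 -> FAULT, frames=[4,1,-] (faults so far: 2)
  step 2: ref 4 -> HIT, frames=[4,1,-] (faults so far: 2)
  step 3: ref 3 -> FAULT, frames=[4,1,3] (faults so far: 3)
  step 4: ref 4 -> HIT, frames=[4,1,3] (faults so far: 3)
  step 5: ref 3 -> HIT, frames=[4,1,3] (faults so far: 3)
  step 6: ref 2 -> FAULT, evict 4, frames=[2,1,3] (faults so far: 4)
  step 7: ref 1 -> HIT, frames=[2,1,3] (faults so far: 4)
  step 8: ref 2 -> HIT, frames=[2,1,3] (faults so far: 4)
  step 9: ref 1 -> HIT, frames=[2,1,3] (faults so far: 4)
  step 10: ref 2 -> HIT, frames=[2,1,3] (faults so far: 4)
  step 11: ref 3 -> HIT, frames=[2,1,3] (faults so far: 4)
  step 12: ref 3 -> HIT, frames=[2,1,3] (faults so far: 4)
  step 13: ref 2 -> HIT, frames=[2,1,3] (faults so far: 4)
  step 14: ref 3 -> HIT, frames=[2,1,3] (faults so far: 4)
  step 15: ref 3 -> HIT, frames=[2,1,3] (faults so far: 4)
  Optimal total faults: 4

Answer: 4 5 4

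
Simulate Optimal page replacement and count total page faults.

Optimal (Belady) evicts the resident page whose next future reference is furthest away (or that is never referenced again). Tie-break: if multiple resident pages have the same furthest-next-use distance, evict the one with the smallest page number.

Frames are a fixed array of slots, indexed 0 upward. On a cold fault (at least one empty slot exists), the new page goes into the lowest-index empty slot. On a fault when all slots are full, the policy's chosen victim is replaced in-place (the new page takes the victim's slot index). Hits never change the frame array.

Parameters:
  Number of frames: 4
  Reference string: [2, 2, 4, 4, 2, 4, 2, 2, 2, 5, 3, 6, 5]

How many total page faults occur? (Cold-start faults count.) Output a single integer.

Answer: 5

Derivation:
Step 0: ref 2 → FAULT, frames=[2,-,-,-]
Step 1: ref 2 → HIT, frames=[2,-,-,-]
Step 2: ref 4 → FAULT, frames=[2,4,-,-]
Step 3: ref 4 → HIT, frames=[2,4,-,-]
Step 4: ref 2 → HIT, frames=[2,4,-,-]
Step 5: ref 4 → HIT, frames=[2,4,-,-]
Step 6: ref 2 → HIT, frames=[2,4,-,-]
Step 7: ref 2 → HIT, frames=[2,4,-,-]
Step 8: ref 2 → HIT, frames=[2,4,-,-]
Step 9: ref 5 → FAULT, frames=[2,4,5,-]
Step 10: ref 3 → FAULT, frames=[2,4,5,3]
Step 11: ref 6 → FAULT (evict 2), frames=[6,4,5,3]
Step 12: ref 5 → HIT, frames=[6,4,5,3]
Total faults: 5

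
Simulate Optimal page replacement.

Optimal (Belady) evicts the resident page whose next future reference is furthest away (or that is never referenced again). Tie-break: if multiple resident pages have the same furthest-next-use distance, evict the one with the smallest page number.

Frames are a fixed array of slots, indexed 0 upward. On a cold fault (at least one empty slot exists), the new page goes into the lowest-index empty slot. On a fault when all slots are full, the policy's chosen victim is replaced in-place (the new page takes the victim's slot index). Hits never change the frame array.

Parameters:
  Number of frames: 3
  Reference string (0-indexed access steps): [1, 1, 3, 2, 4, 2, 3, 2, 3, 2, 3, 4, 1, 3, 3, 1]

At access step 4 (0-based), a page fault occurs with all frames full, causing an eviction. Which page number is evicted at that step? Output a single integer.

Answer: 1

Derivation:
Step 0: ref 1 -> FAULT, frames=[1,-,-]
Step 1: ref 1 -> HIT, frames=[1,-,-]
Step 2: ref 3 -> FAULT, frames=[1,3,-]
Step 3: ref 2 -> FAULT, frames=[1,3,2]
Step 4: ref 4 -> FAULT, evict 1, frames=[4,3,2]
At step 4: evicted page 1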